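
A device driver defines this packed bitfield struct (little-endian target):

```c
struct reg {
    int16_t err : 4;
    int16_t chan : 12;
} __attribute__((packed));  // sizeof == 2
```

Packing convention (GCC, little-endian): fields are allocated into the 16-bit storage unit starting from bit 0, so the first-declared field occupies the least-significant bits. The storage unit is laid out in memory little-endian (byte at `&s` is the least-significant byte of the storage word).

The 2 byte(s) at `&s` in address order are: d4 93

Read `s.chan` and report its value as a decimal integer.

[0]=0xd4 [1]=0x93 (little-endian) → word 0x93d4
err [0+:4] = (word>>0) & 0xf = 4
chan [4+:12] = (word>>4) & 0xfff = 2365  ←
chan signed 12b, MSB=1: 2365 - 4096 = -1731

-1731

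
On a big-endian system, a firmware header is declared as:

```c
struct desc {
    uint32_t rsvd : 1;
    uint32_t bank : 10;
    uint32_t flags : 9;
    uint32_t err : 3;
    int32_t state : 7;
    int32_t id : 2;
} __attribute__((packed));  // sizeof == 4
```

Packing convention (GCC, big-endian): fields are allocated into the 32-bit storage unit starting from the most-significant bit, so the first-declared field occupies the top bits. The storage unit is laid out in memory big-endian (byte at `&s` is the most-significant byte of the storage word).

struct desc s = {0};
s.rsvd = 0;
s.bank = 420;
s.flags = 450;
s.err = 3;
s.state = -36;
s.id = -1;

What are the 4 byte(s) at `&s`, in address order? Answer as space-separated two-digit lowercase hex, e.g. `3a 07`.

[31+:1] rsvd=0 & 0x1 = 0x0; word=0x00000000
[21+:10] bank=420 & 0x3ff = 0x1a4; word=0x34800000
[12+:9] flags=450 & 0x1ff = 0x1c2; word=0x349c2000
[9+:3] err=3 & 0x7 = 0x3; word=0x349c2600
[2+:7] state=-36 & 0x7f = 0x5c; word=0x349c2770
[0+:2] id=-1 & 0x3 = 0x3; word=0x349c2773
word = 0x349c2773 → big-endian bytes:
  [0]=0x34  [1]=0x9c  [2]=0x27  [3]=0x73

34 9c 27 73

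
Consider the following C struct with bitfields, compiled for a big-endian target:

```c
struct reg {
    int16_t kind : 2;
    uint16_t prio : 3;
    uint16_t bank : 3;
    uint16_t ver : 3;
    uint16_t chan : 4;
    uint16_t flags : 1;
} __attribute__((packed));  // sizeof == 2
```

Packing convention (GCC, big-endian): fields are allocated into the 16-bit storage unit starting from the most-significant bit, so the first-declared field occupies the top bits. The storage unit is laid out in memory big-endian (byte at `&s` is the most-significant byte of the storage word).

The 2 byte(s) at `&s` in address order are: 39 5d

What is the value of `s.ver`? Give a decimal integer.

[0]=0x39 [1]=0x5d (big-endian) → word 0x395d
kind:2 @ bit 14 → (0x395d>>14)&0x3 = 0x0
prio:3 @ bit 11 → (0x395d>>11)&0x7 = 0x7
bank:3 @ bit 8 → (0x395d>>8)&0x7 = 0x1
ver:3 @ bit 5 → (0x395d>>5)&0x7 = 0x2  ←
chan:4 @ bit 1 → (0x395d>>1)&0xf = 0xe
flags:1 @ bit 0 → (0x395d>>0)&0x1 = 0x1

2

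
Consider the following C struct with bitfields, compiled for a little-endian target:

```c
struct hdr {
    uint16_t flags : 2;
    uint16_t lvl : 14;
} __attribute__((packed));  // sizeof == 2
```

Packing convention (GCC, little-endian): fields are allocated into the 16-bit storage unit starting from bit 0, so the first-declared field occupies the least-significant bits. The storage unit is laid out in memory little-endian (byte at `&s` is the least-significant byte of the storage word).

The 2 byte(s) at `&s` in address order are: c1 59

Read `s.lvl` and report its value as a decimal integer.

5744

[0]=0xc1 [1]=0x59 (little-endian) → word 0x59c1
flags [0+:2] = (word>>0) & 0x3 = 1
lvl [2+:14] = (word>>2) & 0x3fff = 5744  ←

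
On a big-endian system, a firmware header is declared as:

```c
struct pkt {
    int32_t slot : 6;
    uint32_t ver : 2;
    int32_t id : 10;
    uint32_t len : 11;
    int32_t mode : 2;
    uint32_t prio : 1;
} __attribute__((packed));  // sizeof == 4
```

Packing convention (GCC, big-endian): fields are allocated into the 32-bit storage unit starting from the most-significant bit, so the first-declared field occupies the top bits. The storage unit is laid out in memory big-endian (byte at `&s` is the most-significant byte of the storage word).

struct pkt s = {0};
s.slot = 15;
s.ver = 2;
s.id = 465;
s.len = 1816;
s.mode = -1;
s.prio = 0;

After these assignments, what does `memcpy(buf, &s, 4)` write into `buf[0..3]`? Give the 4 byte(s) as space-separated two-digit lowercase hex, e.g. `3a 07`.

3e 74 78 c6

slot (6b) val=15 bits=0xf at bit 26: 0x3c000000
ver (2b) val=2 bits=0x2 at bit 24: 0x3e000000
id (10b) val=465 bits=0x1d1 at bit 14: 0x3e744000
len (11b) val=1816 bits=0x718 at bit 3: 0x3e7478c0
mode (2b) val=-1 bits=0x3 at bit 1: 0x3e7478c6
prio (1b) val=0 bits=0x0 at bit 0: 0x3e7478c6
word = 0x3e7478c6 → big-endian bytes:
  [0]=0x3e  [1]=0x74  [2]=0x78  [3]=0xc6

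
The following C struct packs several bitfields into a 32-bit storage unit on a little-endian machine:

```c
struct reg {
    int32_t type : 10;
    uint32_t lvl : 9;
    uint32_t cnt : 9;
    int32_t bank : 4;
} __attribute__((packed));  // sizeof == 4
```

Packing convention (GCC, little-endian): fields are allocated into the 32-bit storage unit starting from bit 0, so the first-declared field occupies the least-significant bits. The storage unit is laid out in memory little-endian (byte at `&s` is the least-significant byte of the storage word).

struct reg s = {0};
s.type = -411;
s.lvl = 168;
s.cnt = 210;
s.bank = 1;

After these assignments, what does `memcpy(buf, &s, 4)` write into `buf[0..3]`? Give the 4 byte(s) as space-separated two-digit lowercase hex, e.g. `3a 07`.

65 a2 92 16

type:10 = -411 → 0x265 << 0 → word 0x00000265
lvl:9 = 168 → 0xa8 << 10 → word 0x0002a265
cnt:9 = 210 → 0xd2 << 19 → word 0x0692a265
bank:4 = 1 → 0x1 << 28 → word 0x1692a265
word = 0x1692a265 → little-endian bytes:
  [0]=0x65  [1]=0xa2  [2]=0x92  [3]=0x16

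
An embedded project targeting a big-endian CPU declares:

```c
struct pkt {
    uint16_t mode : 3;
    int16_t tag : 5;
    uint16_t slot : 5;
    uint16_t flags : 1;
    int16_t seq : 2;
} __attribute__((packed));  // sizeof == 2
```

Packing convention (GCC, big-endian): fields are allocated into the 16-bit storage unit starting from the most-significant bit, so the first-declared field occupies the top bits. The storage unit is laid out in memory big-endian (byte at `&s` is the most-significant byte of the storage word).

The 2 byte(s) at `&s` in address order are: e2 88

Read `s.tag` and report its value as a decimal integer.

2

[0]=0xe2 [1]=0x88 (big-endian) → word 0xe288
mode:3 @ bit 13 → (0xe288>>13)&0x7 = 0x7
tag:5 @ bit 8 → (0xe288>>8)&0x1f = 0x2  ←
slot:5 @ bit 3 → (0xe288>>3)&0x1f = 0x11
flags:1 @ bit 2 → (0xe288>>2)&0x1 = 0x0
seq:2 @ bit 0 → (0xe288>>0)&0x3 = 0x0
tag signed 5b, MSB=0: value = 2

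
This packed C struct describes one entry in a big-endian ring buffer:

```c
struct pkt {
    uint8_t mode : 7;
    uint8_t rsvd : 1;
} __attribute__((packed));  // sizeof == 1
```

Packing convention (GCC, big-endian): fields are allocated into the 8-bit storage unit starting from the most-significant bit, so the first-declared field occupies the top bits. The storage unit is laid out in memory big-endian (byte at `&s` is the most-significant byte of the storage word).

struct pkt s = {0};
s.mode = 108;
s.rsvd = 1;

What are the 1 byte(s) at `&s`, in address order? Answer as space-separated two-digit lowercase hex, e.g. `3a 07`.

mode (7b) val=108 bits=0x6c at bit 1: 0xd8
rsvd (1b) val=1 bits=0x1 at bit 0: 0xd9
word = 0xd9 → big-endian bytes:
  [0]=0xd9

d9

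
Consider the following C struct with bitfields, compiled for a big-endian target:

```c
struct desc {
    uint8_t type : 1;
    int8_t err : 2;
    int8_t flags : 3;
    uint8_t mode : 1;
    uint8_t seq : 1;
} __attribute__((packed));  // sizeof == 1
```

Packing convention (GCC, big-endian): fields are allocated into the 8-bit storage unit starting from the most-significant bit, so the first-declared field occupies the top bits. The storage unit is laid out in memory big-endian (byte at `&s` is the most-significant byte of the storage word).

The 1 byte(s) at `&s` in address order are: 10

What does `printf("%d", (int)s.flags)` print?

[0]=0x10 (big-endian) → word 0x10
type [7+:1] = (word>>7) & 0x1 = 0
err [5+:2] = (word>>5) & 0x3 = 0
flags [2+:3] = (word>>2) & 0x7 = 4  ←
mode [1+:1] = (word>>1) & 0x1 = 0
seq [0+:1] = (word>>0) & 0x1 = 0
flags signed 3b, MSB=1: 4 - 8 = -4

-4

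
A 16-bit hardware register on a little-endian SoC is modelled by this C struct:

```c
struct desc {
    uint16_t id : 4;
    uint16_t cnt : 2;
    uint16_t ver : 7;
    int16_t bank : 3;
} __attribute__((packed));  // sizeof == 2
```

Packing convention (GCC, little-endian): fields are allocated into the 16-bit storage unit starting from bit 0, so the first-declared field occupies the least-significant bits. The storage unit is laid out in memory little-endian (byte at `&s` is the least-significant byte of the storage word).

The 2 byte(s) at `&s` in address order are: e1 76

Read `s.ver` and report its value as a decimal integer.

91

[0]=0xe1 [1]=0x76 (little-endian) → word 0x76e1
id:4 @ bit 0 → (0x76e1>>0)&0xf = 0x1
cnt:2 @ bit 4 → (0x76e1>>4)&0x3 = 0x2
ver:7 @ bit 6 → (0x76e1>>6)&0x7f = 0x5b  ←
bank:3 @ bit 13 → (0x76e1>>13)&0x7 = 0x3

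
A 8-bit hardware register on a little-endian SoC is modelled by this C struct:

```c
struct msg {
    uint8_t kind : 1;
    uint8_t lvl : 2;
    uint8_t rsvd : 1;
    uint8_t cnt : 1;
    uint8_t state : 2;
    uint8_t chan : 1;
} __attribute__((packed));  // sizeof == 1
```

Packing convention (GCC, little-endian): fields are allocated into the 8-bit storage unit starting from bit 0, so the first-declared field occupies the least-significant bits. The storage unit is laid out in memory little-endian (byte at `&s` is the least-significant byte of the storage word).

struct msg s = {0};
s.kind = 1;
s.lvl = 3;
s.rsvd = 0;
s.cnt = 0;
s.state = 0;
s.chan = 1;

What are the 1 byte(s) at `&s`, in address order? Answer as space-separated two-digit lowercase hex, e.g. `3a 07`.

[0+:1] kind=1 & 0x1 = 0x1; word=0x01
[1+:2] lvl=3 & 0x3 = 0x3; word=0x07
[3+:1] rsvd=0 & 0x1 = 0x0; word=0x07
[4+:1] cnt=0 & 0x1 = 0x0; word=0x07
[5+:2] state=0 & 0x3 = 0x0; word=0x07
[7+:1] chan=1 & 0x1 = 0x1; word=0x87
word = 0x87 → little-endian bytes:
  [0]=0x87

87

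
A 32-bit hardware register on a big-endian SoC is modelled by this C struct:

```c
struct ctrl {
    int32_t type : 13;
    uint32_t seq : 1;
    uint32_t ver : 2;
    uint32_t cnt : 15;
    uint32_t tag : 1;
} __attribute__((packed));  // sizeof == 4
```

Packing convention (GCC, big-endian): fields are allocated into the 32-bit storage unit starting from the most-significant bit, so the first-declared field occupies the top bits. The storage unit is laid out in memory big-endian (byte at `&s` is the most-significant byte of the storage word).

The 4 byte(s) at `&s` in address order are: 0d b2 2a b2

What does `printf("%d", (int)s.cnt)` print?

[0]=0x0d [1]=0xb2 [2]=0x2a [3]=0xb2 (big-endian) → word 0x0db22ab2
type:13 @ bit 19 → (0x0db22ab2>>19)&0x1fff = 0x1b6
seq:1 @ bit 18 → (0x0db22ab2>>18)&0x1 = 0x0
ver:2 @ bit 16 → (0x0db22ab2>>16)&0x3 = 0x2
cnt:15 @ bit 1 → (0x0db22ab2>>1)&0x7fff = 0x1559  ←
tag:1 @ bit 0 → (0x0db22ab2>>0)&0x1 = 0x0

5465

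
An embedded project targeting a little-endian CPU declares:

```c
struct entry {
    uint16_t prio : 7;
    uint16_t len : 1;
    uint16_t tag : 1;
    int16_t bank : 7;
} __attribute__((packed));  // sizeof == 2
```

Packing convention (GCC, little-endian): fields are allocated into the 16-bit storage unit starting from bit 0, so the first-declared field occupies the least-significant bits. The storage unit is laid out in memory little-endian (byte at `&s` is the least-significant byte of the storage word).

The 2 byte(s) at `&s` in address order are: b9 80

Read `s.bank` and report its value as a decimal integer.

[0]=0xb9 [1]=0x80 (little-endian) → word 0x80b9
prio:7 @ bit 0 → (0x80b9>>0)&0x7f = 0x39
len:1 @ bit 7 → (0x80b9>>7)&0x1 = 0x1
tag:1 @ bit 8 → (0x80b9>>8)&0x1 = 0x0
bank:7 @ bit 9 → (0x80b9>>9)&0x7f = 0x40  ←
bank signed 7b, MSB=1: 64 - 128 = -64

-64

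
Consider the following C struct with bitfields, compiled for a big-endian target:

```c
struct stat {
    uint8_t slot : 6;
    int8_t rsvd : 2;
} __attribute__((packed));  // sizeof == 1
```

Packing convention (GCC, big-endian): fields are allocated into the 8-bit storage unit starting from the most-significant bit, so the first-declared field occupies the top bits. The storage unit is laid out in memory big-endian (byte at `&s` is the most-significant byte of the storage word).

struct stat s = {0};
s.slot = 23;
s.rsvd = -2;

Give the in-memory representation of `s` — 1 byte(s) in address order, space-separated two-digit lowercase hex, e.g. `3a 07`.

5e

slot (6b) val=23 bits=0x17 at bit 2: 0x5c
rsvd (2b) val=-2 bits=0x2 at bit 0: 0x5e
word = 0x5e → big-endian bytes:
  [0]=0x5e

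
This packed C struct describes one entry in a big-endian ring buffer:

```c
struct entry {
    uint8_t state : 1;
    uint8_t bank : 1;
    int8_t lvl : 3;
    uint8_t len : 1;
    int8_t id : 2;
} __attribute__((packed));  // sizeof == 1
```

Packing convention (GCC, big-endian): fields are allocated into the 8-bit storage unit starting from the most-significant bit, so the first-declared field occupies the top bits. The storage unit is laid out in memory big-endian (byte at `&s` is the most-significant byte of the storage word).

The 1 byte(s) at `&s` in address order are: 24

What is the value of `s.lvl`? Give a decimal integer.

[0]=0x24 (big-endian) → word 0x24
state [7+:1] = (word>>7) & 0x1 = 0
bank [6+:1] = (word>>6) & 0x1 = 0
lvl [3+:3] = (word>>3) & 0x7 = 4  ←
len [2+:1] = (word>>2) & 0x1 = 1
id [0+:2] = (word>>0) & 0x3 = 0
lvl signed 3b, MSB=1: 4 - 8 = -4

-4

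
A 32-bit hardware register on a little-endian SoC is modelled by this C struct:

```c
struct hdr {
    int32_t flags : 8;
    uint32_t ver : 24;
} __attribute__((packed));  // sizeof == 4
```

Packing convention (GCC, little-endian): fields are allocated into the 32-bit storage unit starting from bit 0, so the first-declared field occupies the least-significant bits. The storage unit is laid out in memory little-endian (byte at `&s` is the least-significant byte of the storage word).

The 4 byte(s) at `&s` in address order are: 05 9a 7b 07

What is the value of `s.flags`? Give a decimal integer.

[0]=0x05 [1]=0x9a [2]=0x7b [3]=0x07 (little-endian) → word 0x077b9a05
flags:8 @ bit 0 → (0x077b9a05>>0)&0xff = 0x5  ←
ver:24 @ bit 8 → (0x077b9a05>>8)&0xffffff = 0x77b9a
flags signed 8b, MSB=0: value = 5

5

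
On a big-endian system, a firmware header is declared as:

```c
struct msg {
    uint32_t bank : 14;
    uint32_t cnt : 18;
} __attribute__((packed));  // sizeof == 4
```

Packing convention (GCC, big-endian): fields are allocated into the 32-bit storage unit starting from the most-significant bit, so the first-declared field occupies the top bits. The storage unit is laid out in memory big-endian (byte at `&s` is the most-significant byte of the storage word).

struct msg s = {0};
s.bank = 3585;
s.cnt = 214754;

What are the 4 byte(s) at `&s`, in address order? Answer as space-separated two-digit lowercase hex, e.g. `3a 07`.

[18+:14] bank=3585 & 0x3fff = 0xe01; word=0x38040000
[0+:18] cnt=214754 & 0x3ffff = 0x346e2; word=0x380746e2
word = 0x380746e2 → big-endian bytes:
  [0]=0x38  [1]=0x07  [2]=0x46  [3]=0xe2

38 07 46 e2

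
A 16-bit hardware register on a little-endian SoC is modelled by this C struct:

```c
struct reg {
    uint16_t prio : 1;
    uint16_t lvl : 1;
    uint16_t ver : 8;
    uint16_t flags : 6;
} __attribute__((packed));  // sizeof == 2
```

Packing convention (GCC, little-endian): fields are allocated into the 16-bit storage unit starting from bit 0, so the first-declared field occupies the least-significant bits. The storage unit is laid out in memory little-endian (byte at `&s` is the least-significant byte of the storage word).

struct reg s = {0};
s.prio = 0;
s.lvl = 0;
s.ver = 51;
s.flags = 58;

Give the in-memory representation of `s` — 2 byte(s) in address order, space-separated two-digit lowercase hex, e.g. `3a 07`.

[0+:1] prio=0 & 0x1 = 0x0; word=0x0000
[1+:1] lvl=0 & 0x1 = 0x0; word=0x0000
[2+:8] ver=51 & 0xff = 0x33; word=0x00cc
[10+:6] flags=58 & 0x3f = 0x3a; word=0xe8cc
word = 0xe8cc → little-endian bytes:
  [0]=0xcc  [1]=0xe8

cc e8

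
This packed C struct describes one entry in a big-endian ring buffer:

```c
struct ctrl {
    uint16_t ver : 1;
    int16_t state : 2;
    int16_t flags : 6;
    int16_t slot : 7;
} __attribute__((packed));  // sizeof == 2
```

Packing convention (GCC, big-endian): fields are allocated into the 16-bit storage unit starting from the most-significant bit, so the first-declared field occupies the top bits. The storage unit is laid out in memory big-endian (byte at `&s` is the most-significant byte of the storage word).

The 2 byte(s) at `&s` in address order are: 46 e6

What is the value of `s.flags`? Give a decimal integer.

[0]=0x46 [1]=0xe6 (big-endian) → word 0x46e6
ver [15+:1] = (word>>15) & 0x1 = 0
state [13+:2] = (word>>13) & 0x3 = 2
flags [7+:6] = (word>>7) & 0x3f = 13  ←
slot [0+:7] = (word>>0) & 0x7f = 102
flags signed 6b, MSB=0: value = 13

13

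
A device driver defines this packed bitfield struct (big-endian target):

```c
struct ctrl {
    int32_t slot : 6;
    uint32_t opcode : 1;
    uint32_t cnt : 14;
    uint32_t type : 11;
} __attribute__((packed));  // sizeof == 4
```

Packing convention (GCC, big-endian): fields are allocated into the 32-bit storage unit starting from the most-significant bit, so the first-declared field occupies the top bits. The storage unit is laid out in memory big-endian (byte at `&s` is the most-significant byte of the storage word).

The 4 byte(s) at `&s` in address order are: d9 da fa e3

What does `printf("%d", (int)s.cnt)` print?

15199

[0]=0xd9 [1]=0xda [2]=0xfa [3]=0xe3 (big-endian) → word 0xd9dafae3
slot:6 @ bit 26 → (0xd9dafae3>>26)&0x3f = 0x36
opcode:1 @ bit 25 → (0xd9dafae3>>25)&0x1 = 0x0
cnt:14 @ bit 11 → (0xd9dafae3>>11)&0x3fff = 0x3b5f  ←
type:11 @ bit 0 → (0xd9dafae3>>0)&0x7ff = 0x2e3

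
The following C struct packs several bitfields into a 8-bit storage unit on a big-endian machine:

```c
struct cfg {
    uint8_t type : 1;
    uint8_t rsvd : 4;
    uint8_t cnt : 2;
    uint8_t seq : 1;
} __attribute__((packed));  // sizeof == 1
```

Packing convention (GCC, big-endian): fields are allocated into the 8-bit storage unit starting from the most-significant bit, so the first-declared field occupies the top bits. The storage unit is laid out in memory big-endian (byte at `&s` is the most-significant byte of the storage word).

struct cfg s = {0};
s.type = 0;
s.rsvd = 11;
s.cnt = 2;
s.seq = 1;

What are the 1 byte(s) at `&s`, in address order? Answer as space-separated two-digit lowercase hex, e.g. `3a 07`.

[7+:1] type=0 & 0x1 = 0x0; word=0x00
[3+:4] rsvd=11 & 0xf = 0xb; word=0x58
[1+:2] cnt=2 & 0x3 = 0x2; word=0x5c
[0+:1] seq=1 & 0x1 = 0x1; word=0x5d
word = 0x5d → big-endian bytes:
  [0]=0x5d

5d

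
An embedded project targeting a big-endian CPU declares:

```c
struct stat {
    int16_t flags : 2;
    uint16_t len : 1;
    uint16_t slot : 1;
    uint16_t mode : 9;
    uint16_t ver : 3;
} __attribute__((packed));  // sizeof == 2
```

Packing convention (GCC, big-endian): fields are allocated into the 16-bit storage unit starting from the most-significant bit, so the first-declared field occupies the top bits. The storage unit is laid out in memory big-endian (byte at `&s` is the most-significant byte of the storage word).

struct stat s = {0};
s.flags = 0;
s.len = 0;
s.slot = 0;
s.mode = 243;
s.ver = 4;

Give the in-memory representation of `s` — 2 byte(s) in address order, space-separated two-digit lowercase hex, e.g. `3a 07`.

[14+:2] flags=0 & 0x3 = 0x0; word=0x0000
[13+:1] len=0 & 0x1 = 0x0; word=0x0000
[12+:1] slot=0 & 0x1 = 0x0; word=0x0000
[3+:9] mode=243 & 0x1ff = 0xf3; word=0x0798
[0+:3] ver=4 & 0x7 = 0x4; word=0x079c
word = 0x079c → big-endian bytes:
  [0]=0x07  [1]=0x9c

07 9c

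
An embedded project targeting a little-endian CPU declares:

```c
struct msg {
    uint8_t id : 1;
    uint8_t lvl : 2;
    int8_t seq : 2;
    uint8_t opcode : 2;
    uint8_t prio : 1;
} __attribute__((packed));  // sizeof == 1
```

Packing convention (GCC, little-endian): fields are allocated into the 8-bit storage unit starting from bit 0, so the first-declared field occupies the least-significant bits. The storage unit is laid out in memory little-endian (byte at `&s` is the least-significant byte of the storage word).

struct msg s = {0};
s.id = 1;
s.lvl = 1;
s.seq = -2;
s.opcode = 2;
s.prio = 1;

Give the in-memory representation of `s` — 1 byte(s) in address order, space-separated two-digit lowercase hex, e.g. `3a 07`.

d3

[0+:1] id=1 & 0x1 = 0x1; word=0x01
[1+:2] lvl=1 & 0x3 = 0x1; word=0x03
[3+:2] seq=-2 & 0x3 = 0x2; word=0x13
[5+:2] opcode=2 & 0x3 = 0x2; word=0x53
[7+:1] prio=1 & 0x1 = 0x1; word=0xd3
word = 0xd3 → little-endian bytes:
  [0]=0xd3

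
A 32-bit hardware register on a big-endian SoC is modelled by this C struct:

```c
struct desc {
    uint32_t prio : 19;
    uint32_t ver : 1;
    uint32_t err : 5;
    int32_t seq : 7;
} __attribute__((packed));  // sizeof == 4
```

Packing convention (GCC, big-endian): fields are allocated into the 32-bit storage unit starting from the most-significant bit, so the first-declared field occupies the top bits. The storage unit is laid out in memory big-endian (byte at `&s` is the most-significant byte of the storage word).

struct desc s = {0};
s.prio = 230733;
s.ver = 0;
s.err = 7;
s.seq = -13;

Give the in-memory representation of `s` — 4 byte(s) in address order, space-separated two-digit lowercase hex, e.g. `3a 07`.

prio:19 = 230733 → 0x3854d << 13 → word 0x70a9a000
ver:1 = 0 → 0x0 << 12 → word 0x70a9a000
err:5 = 7 → 0x7 << 7 → word 0x70a9a380
seq:7 = -13 → 0x73 << 0 → word 0x70a9a3f3
word = 0x70a9a3f3 → big-endian bytes:
  [0]=0x70  [1]=0xa9  [2]=0xa3  [3]=0xf3

70 a9 a3 f3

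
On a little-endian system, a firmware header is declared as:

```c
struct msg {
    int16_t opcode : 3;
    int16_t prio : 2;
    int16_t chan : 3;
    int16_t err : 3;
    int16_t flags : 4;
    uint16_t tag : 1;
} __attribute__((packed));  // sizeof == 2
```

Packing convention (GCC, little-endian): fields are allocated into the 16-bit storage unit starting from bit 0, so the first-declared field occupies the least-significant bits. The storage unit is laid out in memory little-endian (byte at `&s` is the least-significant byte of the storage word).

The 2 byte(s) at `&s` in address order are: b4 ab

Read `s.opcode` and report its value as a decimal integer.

-4

[0]=0xb4 [1]=0xab (little-endian) → word 0xabb4
opcode:3 @ bit 0 → (0xabb4>>0)&0x7 = 0x4  ←
prio:2 @ bit 3 → (0xabb4>>3)&0x3 = 0x2
chan:3 @ bit 5 → (0xabb4>>5)&0x7 = 0x5
err:3 @ bit 8 → (0xabb4>>8)&0x7 = 0x3
flags:4 @ bit 11 → (0xabb4>>11)&0xf = 0x5
tag:1 @ bit 15 → (0xabb4>>15)&0x1 = 0x1
opcode signed 3b, MSB=1: 4 - 8 = -4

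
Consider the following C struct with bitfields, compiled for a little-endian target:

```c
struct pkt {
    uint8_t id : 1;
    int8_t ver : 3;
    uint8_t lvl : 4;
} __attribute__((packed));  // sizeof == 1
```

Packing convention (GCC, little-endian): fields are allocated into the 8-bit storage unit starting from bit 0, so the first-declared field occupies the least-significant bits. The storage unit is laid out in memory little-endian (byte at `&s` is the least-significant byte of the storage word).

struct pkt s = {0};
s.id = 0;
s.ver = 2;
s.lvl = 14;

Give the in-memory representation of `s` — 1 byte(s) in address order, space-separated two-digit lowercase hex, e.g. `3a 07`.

e4

id:1 = 0 → 0x0 << 0 → word 0x00
ver:3 = 2 → 0x2 << 1 → word 0x04
lvl:4 = 14 → 0xe << 4 → word 0xe4
word = 0xe4 → little-endian bytes:
  [0]=0xe4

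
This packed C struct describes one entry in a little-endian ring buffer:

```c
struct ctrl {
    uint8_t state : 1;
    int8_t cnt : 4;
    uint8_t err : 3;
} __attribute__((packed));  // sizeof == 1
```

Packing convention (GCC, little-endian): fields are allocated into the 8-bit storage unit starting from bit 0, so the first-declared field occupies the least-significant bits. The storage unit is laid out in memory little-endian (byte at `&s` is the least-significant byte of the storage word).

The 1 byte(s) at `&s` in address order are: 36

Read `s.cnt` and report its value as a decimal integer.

[0]=0x36 (little-endian) → word 0x36
state:1 @ bit 0 → (0x36>>0)&0x1 = 0x0
cnt:4 @ bit 1 → (0x36>>1)&0xf = 0xb  ←
err:3 @ bit 5 → (0x36>>5)&0x7 = 0x1
cnt signed 4b, MSB=1: 11 - 16 = -5

-5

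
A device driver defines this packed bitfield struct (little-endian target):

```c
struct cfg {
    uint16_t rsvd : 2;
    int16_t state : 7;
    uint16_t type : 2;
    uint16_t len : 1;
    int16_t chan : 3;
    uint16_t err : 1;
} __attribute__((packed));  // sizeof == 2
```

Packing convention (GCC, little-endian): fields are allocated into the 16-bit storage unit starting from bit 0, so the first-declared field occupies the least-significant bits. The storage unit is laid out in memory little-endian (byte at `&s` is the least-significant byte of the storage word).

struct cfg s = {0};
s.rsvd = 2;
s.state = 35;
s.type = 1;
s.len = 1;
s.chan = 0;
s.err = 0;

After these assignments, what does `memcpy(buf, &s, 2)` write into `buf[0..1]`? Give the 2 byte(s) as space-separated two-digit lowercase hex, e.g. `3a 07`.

rsvd:2 = 2 → 0x2 << 0 → word 0x0002
state:7 = 35 → 0x23 << 2 → word 0x008e
type:2 = 1 → 0x1 << 9 → word 0x028e
len:1 = 1 → 0x1 << 11 → word 0x0a8e
chan:3 = 0 → 0x0 << 12 → word 0x0a8e
err:1 = 0 → 0x0 << 15 → word 0x0a8e
word = 0x0a8e → little-endian bytes:
  [0]=0x8e  [1]=0x0a

8e 0a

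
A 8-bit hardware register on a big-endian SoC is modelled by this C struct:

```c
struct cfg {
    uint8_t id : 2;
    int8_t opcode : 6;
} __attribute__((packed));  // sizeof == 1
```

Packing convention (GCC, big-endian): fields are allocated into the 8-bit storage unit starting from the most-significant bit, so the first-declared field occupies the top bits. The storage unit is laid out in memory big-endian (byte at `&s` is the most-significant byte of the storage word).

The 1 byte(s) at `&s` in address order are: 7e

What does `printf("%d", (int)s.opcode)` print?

-2

[0]=0x7e (big-endian) → word 0x7e
id:2 @ bit 6 → (0x7e>>6)&0x3 = 0x1
opcode:6 @ bit 0 → (0x7e>>0)&0x3f = 0x3e  ←
opcode signed 6b, MSB=1: 62 - 64 = -2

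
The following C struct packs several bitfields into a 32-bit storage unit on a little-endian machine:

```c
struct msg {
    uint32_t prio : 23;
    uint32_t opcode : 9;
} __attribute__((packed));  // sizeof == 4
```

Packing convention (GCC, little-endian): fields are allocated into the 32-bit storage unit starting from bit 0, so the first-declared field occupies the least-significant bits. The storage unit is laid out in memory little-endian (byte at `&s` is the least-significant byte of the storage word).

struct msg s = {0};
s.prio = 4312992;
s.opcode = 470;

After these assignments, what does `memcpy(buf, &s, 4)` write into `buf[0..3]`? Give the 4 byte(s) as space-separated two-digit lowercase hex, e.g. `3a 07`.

prio:23 = 4312992 → 0x41cfa0 << 0 → word 0x0041cfa0
opcode:9 = 470 → 0x1d6 << 23 → word 0xeb41cfa0
word = 0xeb41cfa0 → little-endian bytes:
  [0]=0xa0  [1]=0xcf  [2]=0x41  [3]=0xeb

a0 cf 41 eb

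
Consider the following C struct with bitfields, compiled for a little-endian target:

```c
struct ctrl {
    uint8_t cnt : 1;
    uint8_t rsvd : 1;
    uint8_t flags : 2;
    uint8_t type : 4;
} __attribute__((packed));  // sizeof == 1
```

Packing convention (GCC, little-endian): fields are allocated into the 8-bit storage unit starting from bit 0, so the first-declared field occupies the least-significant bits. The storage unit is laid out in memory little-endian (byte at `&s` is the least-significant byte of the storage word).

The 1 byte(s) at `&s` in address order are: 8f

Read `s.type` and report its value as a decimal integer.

8

[0]=0x8f (little-endian) → word 0x8f
cnt [0+:1] = (word>>0) & 0x1 = 1
rsvd [1+:1] = (word>>1) & 0x1 = 1
flags [2+:2] = (word>>2) & 0x3 = 3
type [4+:4] = (word>>4) & 0xf = 8  ←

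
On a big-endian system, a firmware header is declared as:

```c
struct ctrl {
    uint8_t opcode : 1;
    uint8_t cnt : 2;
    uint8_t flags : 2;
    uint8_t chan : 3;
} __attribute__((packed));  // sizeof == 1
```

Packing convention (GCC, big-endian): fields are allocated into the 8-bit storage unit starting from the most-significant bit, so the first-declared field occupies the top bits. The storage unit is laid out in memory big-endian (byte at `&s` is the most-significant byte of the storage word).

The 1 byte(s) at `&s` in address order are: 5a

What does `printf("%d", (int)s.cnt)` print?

2

[0]=0x5a (big-endian) → word 0x5a
opcode [7+:1] = (word>>7) & 0x1 = 0
cnt [5+:2] = (word>>5) & 0x3 = 2  ←
flags [3+:2] = (word>>3) & 0x3 = 3
chan [0+:3] = (word>>0) & 0x7 = 2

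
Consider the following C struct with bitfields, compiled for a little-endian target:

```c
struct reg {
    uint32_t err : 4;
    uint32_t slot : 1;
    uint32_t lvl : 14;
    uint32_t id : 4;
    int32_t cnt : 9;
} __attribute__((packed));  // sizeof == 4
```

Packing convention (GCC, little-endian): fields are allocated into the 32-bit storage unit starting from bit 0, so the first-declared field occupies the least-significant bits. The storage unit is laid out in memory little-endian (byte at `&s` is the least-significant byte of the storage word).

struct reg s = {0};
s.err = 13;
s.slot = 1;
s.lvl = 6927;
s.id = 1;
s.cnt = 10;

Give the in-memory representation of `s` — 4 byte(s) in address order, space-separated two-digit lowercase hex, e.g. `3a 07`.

fd 61 0b 05

err:4 = 13 → 0xd << 0 → word 0x0000000d
slot:1 = 1 → 0x1 << 4 → word 0x0000001d
lvl:14 = 6927 → 0x1b0f << 5 → word 0x000361fd
id:4 = 1 → 0x1 << 19 → word 0x000b61fd
cnt:9 = 10 → 0xa << 23 → word 0x050b61fd
word = 0x050b61fd → little-endian bytes:
  [0]=0xfd  [1]=0x61  [2]=0x0b  [3]=0x05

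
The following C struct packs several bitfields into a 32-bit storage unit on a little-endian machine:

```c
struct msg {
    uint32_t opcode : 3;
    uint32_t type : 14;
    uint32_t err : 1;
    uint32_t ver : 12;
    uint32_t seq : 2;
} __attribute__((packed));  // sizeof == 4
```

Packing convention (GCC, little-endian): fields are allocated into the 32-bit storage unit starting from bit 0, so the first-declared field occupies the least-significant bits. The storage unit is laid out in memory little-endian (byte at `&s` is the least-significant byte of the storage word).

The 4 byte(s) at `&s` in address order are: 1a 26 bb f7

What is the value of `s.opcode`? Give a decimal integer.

2

[0]=0x1a [1]=0x26 [2]=0xbb [3]=0xf7 (little-endian) → word 0xf7bb261a
opcode [0+:3] = (word>>0) & 0x7 = 2  ←
type [3+:14] = (word>>3) & 0x3fff = 9411
err [17+:1] = (word>>17) & 0x1 = 1
ver [18+:12] = (word>>18) & 0xfff = 3566
seq [30+:2] = (word>>30) & 0x3 = 3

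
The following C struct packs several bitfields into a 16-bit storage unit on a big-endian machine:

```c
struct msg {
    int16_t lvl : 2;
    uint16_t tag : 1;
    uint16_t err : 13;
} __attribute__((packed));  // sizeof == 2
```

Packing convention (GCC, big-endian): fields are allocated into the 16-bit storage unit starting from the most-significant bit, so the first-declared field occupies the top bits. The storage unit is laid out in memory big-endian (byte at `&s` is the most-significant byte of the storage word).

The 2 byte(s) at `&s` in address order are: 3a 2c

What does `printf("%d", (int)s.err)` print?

6700

[0]=0x3a [1]=0x2c (big-endian) → word 0x3a2c
lvl [14+:2] = (word>>14) & 0x3 = 0
tag [13+:1] = (word>>13) & 0x1 = 1
err [0+:13] = (word>>0) & 0x1fff = 6700  ←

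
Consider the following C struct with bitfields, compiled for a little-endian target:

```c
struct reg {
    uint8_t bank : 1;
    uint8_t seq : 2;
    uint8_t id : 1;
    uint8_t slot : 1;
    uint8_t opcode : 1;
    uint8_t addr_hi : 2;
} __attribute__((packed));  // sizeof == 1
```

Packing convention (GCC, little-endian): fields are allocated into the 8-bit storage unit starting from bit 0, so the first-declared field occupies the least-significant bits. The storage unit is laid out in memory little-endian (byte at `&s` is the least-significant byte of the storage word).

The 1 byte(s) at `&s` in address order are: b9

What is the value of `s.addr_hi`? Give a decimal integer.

2

[0]=0xb9 (little-endian) → word 0xb9
bank [0+:1] = (word>>0) & 0x1 = 1
seq [1+:2] = (word>>1) & 0x3 = 0
id [3+:1] = (word>>3) & 0x1 = 1
slot [4+:1] = (word>>4) & 0x1 = 1
opcode [5+:1] = (word>>5) & 0x1 = 1
addr_hi [6+:2] = (word>>6) & 0x3 = 2  ←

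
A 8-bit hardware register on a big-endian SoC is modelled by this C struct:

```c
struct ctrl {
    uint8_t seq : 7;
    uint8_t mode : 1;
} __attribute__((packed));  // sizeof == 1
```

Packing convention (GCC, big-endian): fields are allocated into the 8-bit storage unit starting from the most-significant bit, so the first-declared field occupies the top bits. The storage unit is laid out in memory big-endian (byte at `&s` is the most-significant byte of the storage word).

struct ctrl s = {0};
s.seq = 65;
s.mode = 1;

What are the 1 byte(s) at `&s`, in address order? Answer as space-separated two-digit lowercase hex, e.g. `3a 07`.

83

seq:7 = 65 → 0x41 << 1 → word 0x82
mode:1 = 1 → 0x1 << 0 → word 0x83
word = 0x83 → big-endian bytes:
  [0]=0x83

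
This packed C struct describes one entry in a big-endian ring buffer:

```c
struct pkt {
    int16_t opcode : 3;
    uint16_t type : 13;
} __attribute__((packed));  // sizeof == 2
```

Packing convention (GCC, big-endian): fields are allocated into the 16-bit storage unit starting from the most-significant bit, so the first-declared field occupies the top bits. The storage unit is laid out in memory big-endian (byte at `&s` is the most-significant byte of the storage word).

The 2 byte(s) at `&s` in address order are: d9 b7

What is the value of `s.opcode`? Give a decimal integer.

-2

[0]=0xd9 [1]=0xb7 (big-endian) → word 0xd9b7
opcode:3 @ bit 13 → (0xd9b7>>13)&0x7 = 0x6  ←
type:13 @ bit 0 → (0xd9b7>>0)&0x1fff = 0x19b7
opcode signed 3b, MSB=1: 6 - 8 = -2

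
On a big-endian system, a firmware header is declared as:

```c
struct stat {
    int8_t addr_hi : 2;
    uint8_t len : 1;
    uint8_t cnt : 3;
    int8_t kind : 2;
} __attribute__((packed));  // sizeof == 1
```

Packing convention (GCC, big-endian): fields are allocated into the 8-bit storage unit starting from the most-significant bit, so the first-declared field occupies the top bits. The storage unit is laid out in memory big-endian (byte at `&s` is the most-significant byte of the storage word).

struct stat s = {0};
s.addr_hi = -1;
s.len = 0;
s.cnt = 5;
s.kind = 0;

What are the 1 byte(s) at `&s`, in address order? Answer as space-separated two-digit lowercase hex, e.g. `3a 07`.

d4

addr_hi (2b) val=-1 bits=0x3 at bit 6: 0xc0
len (1b) val=0 bits=0x0 at bit 5: 0xc0
cnt (3b) val=5 bits=0x5 at bit 2: 0xd4
kind (2b) val=0 bits=0x0 at bit 0: 0xd4
word = 0xd4 → big-endian bytes:
  [0]=0xd4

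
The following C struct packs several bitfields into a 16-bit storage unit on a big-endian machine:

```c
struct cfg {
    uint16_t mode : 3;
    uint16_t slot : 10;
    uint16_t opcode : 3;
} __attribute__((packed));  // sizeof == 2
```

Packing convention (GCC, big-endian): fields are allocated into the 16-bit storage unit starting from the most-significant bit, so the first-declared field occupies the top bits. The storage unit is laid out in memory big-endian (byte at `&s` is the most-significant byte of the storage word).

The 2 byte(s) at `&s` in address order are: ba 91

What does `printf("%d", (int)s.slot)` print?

850

[0]=0xba [1]=0x91 (big-endian) → word 0xba91
mode:3 @ bit 13 → (0xba91>>13)&0x7 = 0x5
slot:10 @ bit 3 → (0xba91>>3)&0x3ff = 0x352  ←
opcode:3 @ bit 0 → (0xba91>>0)&0x7 = 0x1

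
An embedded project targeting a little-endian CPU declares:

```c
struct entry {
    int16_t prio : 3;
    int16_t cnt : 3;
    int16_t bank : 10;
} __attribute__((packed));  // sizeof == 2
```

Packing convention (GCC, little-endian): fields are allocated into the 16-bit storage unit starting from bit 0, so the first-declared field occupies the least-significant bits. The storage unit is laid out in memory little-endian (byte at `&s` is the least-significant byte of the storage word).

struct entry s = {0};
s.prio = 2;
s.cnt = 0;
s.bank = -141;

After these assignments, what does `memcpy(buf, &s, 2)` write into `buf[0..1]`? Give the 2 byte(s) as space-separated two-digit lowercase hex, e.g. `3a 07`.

prio:3 = 2 → 0x2 << 0 → word 0x0002
cnt:3 = 0 → 0x0 << 3 → word 0x0002
bank:10 = -141 → 0x373 << 6 → word 0xdcc2
word = 0xdcc2 → little-endian bytes:
  [0]=0xc2  [1]=0xdc

c2 dc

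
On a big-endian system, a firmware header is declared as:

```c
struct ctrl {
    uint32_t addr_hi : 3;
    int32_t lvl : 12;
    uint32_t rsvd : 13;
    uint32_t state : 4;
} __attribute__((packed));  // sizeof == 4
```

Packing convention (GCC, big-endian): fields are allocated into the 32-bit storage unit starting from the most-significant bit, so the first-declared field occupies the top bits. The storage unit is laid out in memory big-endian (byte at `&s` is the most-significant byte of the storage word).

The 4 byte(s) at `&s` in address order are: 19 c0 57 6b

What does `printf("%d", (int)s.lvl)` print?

-800

[0]=0x19 [1]=0xc0 [2]=0x57 [3]=0x6b (big-endian) → word 0x19c0576b
addr_hi:3 @ bit 29 → (0x19c0576b>>29)&0x7 = 0x0
lvl:12 @ bit 17 → (0x19c0576b>>17)&0xfff = 0xce0  ←
rsvd:13 @ bit 4 → (0x19c0576b>>4)&0x1fff = 0x576
state:4 @ bit 0 → (0x19c0576b>>0)&0xf = 0xb
lvl signed 12b, MSB=1: 3296 - 4096 = -800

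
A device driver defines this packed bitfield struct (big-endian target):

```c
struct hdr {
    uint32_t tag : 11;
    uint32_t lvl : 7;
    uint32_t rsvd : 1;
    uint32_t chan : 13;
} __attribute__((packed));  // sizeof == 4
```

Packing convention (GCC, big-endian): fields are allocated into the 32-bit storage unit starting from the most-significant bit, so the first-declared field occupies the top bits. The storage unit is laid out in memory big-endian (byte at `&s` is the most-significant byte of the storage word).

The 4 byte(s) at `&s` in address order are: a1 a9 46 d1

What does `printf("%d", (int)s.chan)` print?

1745

[0]=0xa1 [1]=0xa9 [2]=0x46 [3]=0xd1 (big-endian) → word 0xa1a946d1
tag:11 @ bit 21 → (0xa1a946d1>>21)&0x7ff = 0x50d
lvl:7 @ bit 14 → (0xa1a946d1>>14)&0x7f = 0x25
rsvd:1 @ bit 13 → (0xa1a946d1>>13)&0x1 = 0x0
chan:13 @ bit 0 → (0xa1a946d1>>0)&0x1fff = 0x6d1  ←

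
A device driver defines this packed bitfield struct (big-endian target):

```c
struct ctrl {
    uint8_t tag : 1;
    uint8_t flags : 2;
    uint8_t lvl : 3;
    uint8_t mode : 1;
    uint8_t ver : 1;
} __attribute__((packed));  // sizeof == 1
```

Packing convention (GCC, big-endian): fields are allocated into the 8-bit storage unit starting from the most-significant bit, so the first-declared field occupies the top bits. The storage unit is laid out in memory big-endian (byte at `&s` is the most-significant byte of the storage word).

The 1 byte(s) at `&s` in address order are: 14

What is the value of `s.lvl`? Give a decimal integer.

5

[0]=0x14 (big-endian) → word 0x14
tag:1 @ bit 7 → (0x14>>7)&0x1 = 0x0
flags:2 @ bit 5 → (0x14>>5)&0x3 = 0x0
lvl:3 @ bit 2 → (0x14>>2)&0x7 = 0x5  ←
mode:1 @ bit 1 → (0x14>>1)&0x1 = 0x0
ver:1 @ bit 0 → (0x14>>0)&0x1 = 0x0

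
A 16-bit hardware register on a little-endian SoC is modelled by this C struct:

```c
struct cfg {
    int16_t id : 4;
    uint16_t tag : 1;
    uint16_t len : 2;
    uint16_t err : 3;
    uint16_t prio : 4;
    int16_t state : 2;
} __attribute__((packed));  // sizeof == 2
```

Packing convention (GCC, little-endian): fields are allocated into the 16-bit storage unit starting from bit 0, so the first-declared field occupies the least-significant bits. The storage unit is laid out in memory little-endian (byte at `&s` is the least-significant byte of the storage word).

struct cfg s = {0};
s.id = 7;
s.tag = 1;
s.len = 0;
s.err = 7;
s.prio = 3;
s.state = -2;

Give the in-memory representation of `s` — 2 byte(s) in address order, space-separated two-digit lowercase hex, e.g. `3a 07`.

id (4b) val=7 bits=0x7 at bit 0: 0x0007
tag (1b) val=1 bits=0x1 at bit 4: 0x0017
len (2b) val=0 bits=0x0 at bit 5: 0x0017
err (3b) val=7 bits=0x7 at bit 7: 0x0397
prio (4b) val=3 bits=0x3 at bit 10: 0x0f97
state (2b) val=-2 bits=0x2 at bit 14: 0x8f97
word = 0x8f97 → little-endian bytes:
  [0]=0x97  [1]=0x8f

97 8f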